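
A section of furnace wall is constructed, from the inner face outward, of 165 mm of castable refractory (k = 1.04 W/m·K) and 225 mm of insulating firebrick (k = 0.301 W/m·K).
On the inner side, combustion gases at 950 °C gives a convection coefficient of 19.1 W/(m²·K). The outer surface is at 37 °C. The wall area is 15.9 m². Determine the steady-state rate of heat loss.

Series thermal resistances:
R_inner film = 1/(h_i·A) = 1/(19.1×15.9) = 0.003293 K/W
R_castable refractory = L/(kA) = 0.165/(1.04×15.9) = 0.009978 K/W
R_insulating firebrick = L/(kA) = 0.225/(0.301×15.9) = 0.04701 K/W
R_total = 0.06028 K/W
Q = ΔT / R_total = 913 / 0.06028

Q ≈ 15100 W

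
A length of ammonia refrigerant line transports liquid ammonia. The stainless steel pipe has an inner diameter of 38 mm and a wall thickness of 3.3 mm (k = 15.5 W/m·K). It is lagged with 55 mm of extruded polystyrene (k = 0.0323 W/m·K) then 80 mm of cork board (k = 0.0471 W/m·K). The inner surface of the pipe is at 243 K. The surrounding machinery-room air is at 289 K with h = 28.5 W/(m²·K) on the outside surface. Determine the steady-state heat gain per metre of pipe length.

q′ ≈ 5.37 W/m

Cylindrical conduction, so R = ln(r₂/r₁)/(2πkL) per layer, in series:
R_stainless steel pipe wall = ln(22.3/19)/(2π×15.5×1) = 0.001644 K/W
R_extruded polystyrene = ln(77.3/22.3)/(2π×0.0323×1) = 6.125 K/W
R_cork board = ln(157.3/77.3)/(2π×0.0471×1) = 2.401 K/W
R_outer film = 1/(h_o·2πr_oL) = 1/(28.5×2π×0.1573×1) = 0.0355 K/W
R_total = 8.563 K/W
Q = ΔT/R_total = 46/8.563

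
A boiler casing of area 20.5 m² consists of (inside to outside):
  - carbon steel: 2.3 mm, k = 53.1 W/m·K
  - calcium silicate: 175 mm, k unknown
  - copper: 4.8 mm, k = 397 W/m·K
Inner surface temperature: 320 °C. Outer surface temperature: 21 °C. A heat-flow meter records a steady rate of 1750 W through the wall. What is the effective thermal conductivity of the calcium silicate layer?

Series thermal resistances:
R_carbon steel = L/(kA) = 0.0023/(53.1×20.5) = 2.113×10^-6 K/W
R_copper = L/(kA) = 0.0048/(397×20.5) = 5.898×10^-7 K/W
Sum of known resistances R_other = 2.703×10^-6 K/W
Total R = ΔT/Q = 299/1750 = 0.1709 K/W
R_calcium silicate = R_total − R_other = 0.1709 K/W
k = L/(R·A) = 0.175/(0.1709×20.5)

k ≈ 0.05 W/(m·K)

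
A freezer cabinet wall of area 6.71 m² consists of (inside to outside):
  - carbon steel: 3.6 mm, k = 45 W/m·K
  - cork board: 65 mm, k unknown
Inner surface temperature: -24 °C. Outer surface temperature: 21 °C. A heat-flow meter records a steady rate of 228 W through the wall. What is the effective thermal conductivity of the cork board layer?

k ≈ 0.0491 W/(m·K)

Model the wall as resistances in series:
R_carbon steel = L/(kA) = 0.0036/(45×6.71) = 1.192×10^-5 K/W
Sum of known resistances R_other = 1.192×10^-5 K/W
Total R = ΔT/Q = 45/228 = 0.1974 K/W
R_cork board = R_total − R_other = 0.1974 K/W
k = L/(R·A) = 0.065/(0.1974×6.71)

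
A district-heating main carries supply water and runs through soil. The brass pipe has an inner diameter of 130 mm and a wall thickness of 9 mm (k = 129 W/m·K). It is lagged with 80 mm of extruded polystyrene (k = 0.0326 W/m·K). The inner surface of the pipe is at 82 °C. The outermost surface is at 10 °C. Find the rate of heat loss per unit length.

q′ ≈ 20.1 W/m

Per-layer cylindrical resistances, series-summed:
R_brass pipe wall = ln(74/65)/(2π×129×1) = 1.6×10^-4 K/W
R_extruded polystyrene = ln(154/74)/(2π×0.0326×1) = 3.578 K/W
R_total = 3.578 K/W
Q = ΔT/R_total = 72/3.578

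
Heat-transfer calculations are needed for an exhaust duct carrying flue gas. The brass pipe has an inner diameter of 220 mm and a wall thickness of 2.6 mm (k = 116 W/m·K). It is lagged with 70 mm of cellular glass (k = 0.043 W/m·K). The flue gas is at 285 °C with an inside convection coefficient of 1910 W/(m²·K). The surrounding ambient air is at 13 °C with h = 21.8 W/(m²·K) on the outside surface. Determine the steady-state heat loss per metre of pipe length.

Radial resistances (cylindrical: R_cond = ln(r_o/r_i)/(2πkL), R_conv = 1/(h·2πrL)):
R_inner film = 1/(h_i·2πr₁L) = 1/(1910×2π×0.11×1) = 7.575×10^-4 K/W
R_brass pipe wall = ln(112.6/110)/(2π×116×1) = 3.205×10^-5 K/W
R_cellular glass = ln(182.6/112.6)/(2π×0.043×1) = 1.789 K/W
R_outer film = 1/(h_o·2πr_oL) = 1/(21.8×2π×0.1826×1) = 0.03998 K/W
R_total = 1.83 K/W
Q = ΔT/R_total = 272/1.83

q′ ≈ 149 W/m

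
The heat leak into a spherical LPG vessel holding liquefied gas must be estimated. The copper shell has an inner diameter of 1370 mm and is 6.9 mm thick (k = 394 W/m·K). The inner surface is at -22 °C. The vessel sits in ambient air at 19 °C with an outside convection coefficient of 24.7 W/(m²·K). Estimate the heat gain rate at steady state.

Each spherical layer contributes R = (1/r_i − 1/r_o)/(4πk):
R_copper shell = (1/0.685 − 1/0.6919)/(4π×394) = 2.94×10^-6 K/W
R_outer film = 1/(h·4πr_o²) = 1/(24.7×4π×0.6919²) = 0.00673 K/W
R_total = 0.006733 K/W
Q = ΔT/R_total = 41/0.006733

Q ≈ 6090 W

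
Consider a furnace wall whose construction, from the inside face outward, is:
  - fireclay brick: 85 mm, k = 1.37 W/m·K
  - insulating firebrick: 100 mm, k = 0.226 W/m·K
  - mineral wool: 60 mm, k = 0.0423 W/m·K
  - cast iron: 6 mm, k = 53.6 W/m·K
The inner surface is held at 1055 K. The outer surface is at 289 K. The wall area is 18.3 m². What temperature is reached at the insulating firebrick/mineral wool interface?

T ≈ 854 K

Using the resistance-network approach (series):
R_fireclay brick = L/(kA) = 0.085/(1.37×18.3) = 0.00339 K/W
R_insulating firebrick = L/(kA) = 0.1/(0.226×18.3) = 0.02418 K/W
R_mineral wool = L/(kA) = 0.06/(0.0423×18.3) = 0.07751 K/W
R_cast iron = L/(kA) = 0.006/(53.6×18.3) = 6.117×10^-6 K/W
R_total = 0.1051 K/W;  Q = ΔT/R_total = 766/0.1051 = 7289 W
T_interface = T_inner − Q·ΣR(inner→interface) = 1055 − 7290×0.02757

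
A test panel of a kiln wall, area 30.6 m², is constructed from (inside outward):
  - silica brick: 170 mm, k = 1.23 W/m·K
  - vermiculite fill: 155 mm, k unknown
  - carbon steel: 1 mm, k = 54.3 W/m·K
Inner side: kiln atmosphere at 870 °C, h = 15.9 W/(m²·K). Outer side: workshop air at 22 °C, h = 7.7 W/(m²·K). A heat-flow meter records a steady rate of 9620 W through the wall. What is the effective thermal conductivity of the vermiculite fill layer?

Using the resistance-network approach (series):
R_inner film = 1/(h_i·A) = 1/(15.9×30.6) = 0.002055 K/W
R_silica brick = L/(kA) = 0.17/(1.23×30.6) = 0.004517 K/W
R_carbon steel = L/(kA) = 0.001/(54.3×30.6) = 6.018×10^-7 K/W
R_outer film = 1/(h_o·A) = 1/(7.7×30.6) = 0.004244 K/W
Sum of known resistances R_other = 0.01082 K/W
Total R = ΔT/Q = 848/9620 = 0.08815 K/W
R_vermiculite fill = R_total − R_other = 0.07733 K/W
k = L/(R·A) = 0.155/(0.07733×30.6)

k ≈ 0.0655 W/(m·K)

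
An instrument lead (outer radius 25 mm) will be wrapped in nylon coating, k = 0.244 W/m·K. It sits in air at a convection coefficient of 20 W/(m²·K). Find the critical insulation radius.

For a cylinder r_cr = k/h = 0.244/20
r_cr = 12.2 mm; since the bare radius (25 mm) is above r_cr, any added insulation will reduce heat loss.

r_cr ≈ 12.2 mm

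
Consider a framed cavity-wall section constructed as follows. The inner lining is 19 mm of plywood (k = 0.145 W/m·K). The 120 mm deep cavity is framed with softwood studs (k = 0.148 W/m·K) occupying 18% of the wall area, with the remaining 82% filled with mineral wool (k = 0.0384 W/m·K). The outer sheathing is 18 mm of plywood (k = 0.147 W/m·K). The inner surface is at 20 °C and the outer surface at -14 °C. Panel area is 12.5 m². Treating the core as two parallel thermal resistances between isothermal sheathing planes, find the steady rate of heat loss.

Sheathing layers in series; stud and cavity paths in parallel between them.
R_inner = 0.019/(0.145×12.5) = 0.01048 K/W
R_stud  = 0.12/(0.148×0.18×12.5) = 0.3604 K/W
R_cav   = 0.12/(0.0384×0.82×12.5) = 0.3049 K/W
1/R_core = 1/R_stud + 1/R_cav → R_core = 0.1652 K/W
R_outer = 0.018/(0.147×12.5) = 0.009796 K/W
R_total = 0.1854 K/W
Q = ΔT/R_total = 34/0.1854

Q ≈ 183 W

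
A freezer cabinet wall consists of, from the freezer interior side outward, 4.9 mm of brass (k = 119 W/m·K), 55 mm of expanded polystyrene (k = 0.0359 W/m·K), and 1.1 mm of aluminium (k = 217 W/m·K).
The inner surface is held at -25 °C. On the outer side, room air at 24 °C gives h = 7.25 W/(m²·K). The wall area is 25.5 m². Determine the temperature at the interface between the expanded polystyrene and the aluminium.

Model the wall as resistances in series:
R_brass = L/(kA) = 0.0049/(119×25.5) = 1.615×10^-6 K/W
R_expanded polystyrene = L/(kA) = 0.055/(0.0359×25.5) = 0.06008 K/W
R_aluminium = L/(kA) = 0.0011/(217×25.5) = 1.988×10^-7 K/W
R_outer film = 1/(h_o·A) = 1/(7.25×25.5) = 0.005409 K/W
R_total = 0.06549 K/W;  Q = ΔT/R_total = 49/0.06549 = 748.2 W
T_interface = T_inner + Q·ΣR(inner→interface) = -25 + 748×0.06008

T ≈ 20 °C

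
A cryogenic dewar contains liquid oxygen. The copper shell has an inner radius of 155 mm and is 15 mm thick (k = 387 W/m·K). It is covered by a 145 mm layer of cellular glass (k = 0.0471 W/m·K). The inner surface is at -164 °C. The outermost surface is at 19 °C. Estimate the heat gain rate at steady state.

Q ≈ 40 W

For a spherical shell R = (1/r₁ − 1/r₂)/(4πk); film R = 1/(h·4πr²). In series:
R_copper shell = (1/0.155 − 1/0.17)/(4π×387) = 1.171×10^-4 K/W
R_cellular glass = (1/0.17 − 1/0.315)/(4π×0.0471) = 4.575 K/W
R_total = 4.575 K/W
Q = ΔT/R_total = 183/4.575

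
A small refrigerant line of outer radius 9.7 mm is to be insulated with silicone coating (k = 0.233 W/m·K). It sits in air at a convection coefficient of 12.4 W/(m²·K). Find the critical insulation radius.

r_cr ≈ 18.8 mm

For a cylinder r_cr = k/h = 0.233/12.4
r_cr = 18.8 mm; since the bare radius (9.7 mm) is below r_cr, adding a thin layer of insulation will *increase* heat loss.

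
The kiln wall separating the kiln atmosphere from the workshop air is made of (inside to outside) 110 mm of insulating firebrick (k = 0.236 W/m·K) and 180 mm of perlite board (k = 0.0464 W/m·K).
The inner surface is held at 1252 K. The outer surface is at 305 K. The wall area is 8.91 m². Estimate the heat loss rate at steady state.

Thermal resistances in series:
R_insulating firebrick = L/(kA) = 0.11/(0.236×8.91) = 0.05231 K/W
R_perlite board = L/(kA) = 0.18/(0.0464×8.91) = 0.4354 K/W
R_total = 0.4877 K/W
Q = ΔT / R_total = 947 / 0.4877

Q ≈ 1940 W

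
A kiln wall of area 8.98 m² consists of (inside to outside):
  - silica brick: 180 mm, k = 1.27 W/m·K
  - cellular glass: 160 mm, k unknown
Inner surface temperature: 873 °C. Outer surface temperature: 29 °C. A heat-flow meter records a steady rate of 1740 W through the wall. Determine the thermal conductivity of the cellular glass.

k ≈ 0.038 W/(m·K)

Using the resistance-network approach (series):
R_silica brick = L/(kA) = 0.18/(1.27×8.98) = 0.01578 K/W
Sum of known resistances R_other = 0.01578 K/W
Total R = ΔT/Q = 844/1740 = 0.4851 K/W
R_cellular glass = R_total − R_other = 0.4693 K/W
k = L/(R·A) = 0.16/(0.4693×8.98)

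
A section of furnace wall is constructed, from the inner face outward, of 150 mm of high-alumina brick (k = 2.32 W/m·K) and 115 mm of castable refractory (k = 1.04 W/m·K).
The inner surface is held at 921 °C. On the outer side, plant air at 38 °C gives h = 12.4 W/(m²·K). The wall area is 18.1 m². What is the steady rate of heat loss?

Q ≈ 62500 W

Treating each layer as a thermal resistance in series:
R_high-alumina brick = L/(kA) = 0.15/(2.32×18.1) = 0.003572 K/W
R_castable refractory = L/(kA) = 0.115/(1.04×18.1) = 0.006109 K/W
R_outer film = 1/(h_o·A) = 1/(12.4×18.1) = 0.004456 K/W
R_total = 0.01414 K/W
Q = ΔT / R_total = 883 / 0.01414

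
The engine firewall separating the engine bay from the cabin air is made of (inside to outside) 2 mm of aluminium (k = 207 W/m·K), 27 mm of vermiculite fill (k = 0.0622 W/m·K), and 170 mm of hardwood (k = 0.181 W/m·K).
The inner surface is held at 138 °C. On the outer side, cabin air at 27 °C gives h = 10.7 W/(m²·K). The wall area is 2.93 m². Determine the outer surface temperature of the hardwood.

T ≈ 34.1 °C

Thermal resistances in series:
R_aluminium = L/(kA) = 0.002/(207×2.93) = 3.298×10^-6 K/W
R_vermiculite fill = L/(kA) = 0.027/(0.0622×2.93) = 0.1482 K/W
R_hardwood = L/(kA) = 0.17/(0.181×2.93) = 0.3206 K/W
R_outer film = 1/(h_o·A) = 1/(10.7×2.93) = 0.0319 K/W
R_total = 0.5006 K/W;  Q = ΔT/R_total = 111/0.5006 = 221.7 W
T_interface = T_inner − Q·ΣR(inner→interface) = 138 − 222×0.4687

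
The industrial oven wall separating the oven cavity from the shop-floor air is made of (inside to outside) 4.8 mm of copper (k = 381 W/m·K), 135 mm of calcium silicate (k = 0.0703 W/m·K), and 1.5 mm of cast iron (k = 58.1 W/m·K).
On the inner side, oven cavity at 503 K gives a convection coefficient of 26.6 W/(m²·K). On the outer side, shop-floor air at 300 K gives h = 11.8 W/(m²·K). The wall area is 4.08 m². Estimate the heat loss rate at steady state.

Q ≈ 405 W

Model the wall as resistances in series:
R_inner film = 1/(h_i·A) = 1/(26.6×4.08) = 0.009214 K/W
R_copper = L/(kA) = 0.0048/(381×4.08) = 3.088×10^-6 K/W
R_calcium silicate = L/(kA) = 0.135/(0.0703×4.08) = 0.4707 K/W
R_cast iron = L/(kA) = 0.0015/(58.1×4.08) = 6.328×10^-6 K/W
R_outer film = 1/(h_o·A) = 1/(11.8×4.08) = 0.02077 K/W
R_total = 0.5007 K/W
Q = ΔT / R_total = 203 / 0.5007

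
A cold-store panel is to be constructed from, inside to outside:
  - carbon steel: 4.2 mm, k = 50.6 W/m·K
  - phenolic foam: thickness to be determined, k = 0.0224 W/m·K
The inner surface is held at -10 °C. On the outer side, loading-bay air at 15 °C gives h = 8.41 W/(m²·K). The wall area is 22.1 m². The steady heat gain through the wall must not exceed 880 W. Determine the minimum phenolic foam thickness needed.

Using the resistance-network approach (series):
R_carbon steel = L/(kA) = 0.0042/(50.6×22.1) = 3.756×10^-6 K/W
R_outer film = 1/(h_o·A) = 1/(8.41×22.1) = 0.00538 K/W
Sum of the known resistances R_other = 0.005384 K/W
Required total resistance R_tot = ΔT/Q_allow = 25/880 = 0.02841 K/W
R_phenolic foam = R_tot − R_other = 0.02302 K/W
L = R·k·A = 0.02302×0.0224×22.1

L ≈ 11.4 mm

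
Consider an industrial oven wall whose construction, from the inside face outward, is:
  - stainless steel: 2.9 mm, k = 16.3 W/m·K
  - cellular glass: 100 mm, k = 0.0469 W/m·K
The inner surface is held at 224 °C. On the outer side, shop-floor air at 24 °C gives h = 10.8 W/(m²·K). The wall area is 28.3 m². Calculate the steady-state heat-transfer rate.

Q ≈ 2540 W

Thermal resistances in series:
R_stainless steel = L/(kA) = 0.0029/(16.3×28.3) = 6.287×10^-6 K/W
R_cellular glass = L/(kA) = 0.1/(0.0469×28.3) = 0.07534 K/W
R_outer film = 1/(h_o·A) = 1/(10.8×28.3) = 0.003272 K/W
R_total = 0.07862 K/W
Q = ΔT / R_total = 200 / 0.07862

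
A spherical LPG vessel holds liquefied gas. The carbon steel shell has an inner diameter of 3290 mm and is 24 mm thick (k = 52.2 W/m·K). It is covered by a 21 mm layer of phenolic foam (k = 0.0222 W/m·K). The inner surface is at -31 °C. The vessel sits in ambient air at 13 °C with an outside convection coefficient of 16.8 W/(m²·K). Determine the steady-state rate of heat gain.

Q ≈ 1550 W

Each spherical layer contributes R = (1/r_i − 1/r_o)/(4πk):
R_carbon steel shell = (1/1.645 − 1/1.669)/(4π×52.2) = 1.333×10^-5 K/W
R_phenolic foam = (1/1.669 − 1/1.69)/(4π×0.0222) = 0.02669 K/W
R_outer film = 1/(h·4πr_o²) = 1/(16.8×4π×1.69²) = 0.001658 K/W
R_total = 0.02836 K/W
Q = ΔT/R_total = 44/0.02836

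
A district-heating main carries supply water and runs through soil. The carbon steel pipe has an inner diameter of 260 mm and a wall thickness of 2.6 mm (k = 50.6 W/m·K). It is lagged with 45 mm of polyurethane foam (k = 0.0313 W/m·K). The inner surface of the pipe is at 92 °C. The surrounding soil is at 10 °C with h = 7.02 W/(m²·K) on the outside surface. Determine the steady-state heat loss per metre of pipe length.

Radial resistances (cylindrical: R_cond = ln(r_o/r_i)/(2πkL), R_conv = 1/(h·2πrL)):
R_carbon steel pipe wall = ln(132.6/130)/(2π×50.6×1) = 6.229×10^-5 K/W
R_polyurethane foam = ln(177.6/132.6)/(2π×0.0313×1) = 1.486 K/W
R_outer film = 1/(h_o·2πr_oL) = 1/(7.02×2π×0.1776×1) = 0.1277 K/W
R_total = 1.613 K/W
Q = ΔT/R_total = 82/1.613

q′ ≈ 50.8 W/m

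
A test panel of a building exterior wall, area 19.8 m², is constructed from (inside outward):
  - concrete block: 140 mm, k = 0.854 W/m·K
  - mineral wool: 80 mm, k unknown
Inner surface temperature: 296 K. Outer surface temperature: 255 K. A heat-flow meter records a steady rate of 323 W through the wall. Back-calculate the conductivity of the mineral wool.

Treating each layer as a thermal resistance in series:
R_concrete block = L/(kA) = 0.14/(0.854×19.8) = 0.00828 K/W
Sum of known resistances R_other = 0.00828 K/W
Total R = ΔT/Q = 41/323 = 0.1269 K/W
R_mineral wool = R_total − R_other = 0.1187 K/W
k = L/(R·A) = 0.08/(0.1187×19.8)

k ≈ 0.0341 W/(m·K)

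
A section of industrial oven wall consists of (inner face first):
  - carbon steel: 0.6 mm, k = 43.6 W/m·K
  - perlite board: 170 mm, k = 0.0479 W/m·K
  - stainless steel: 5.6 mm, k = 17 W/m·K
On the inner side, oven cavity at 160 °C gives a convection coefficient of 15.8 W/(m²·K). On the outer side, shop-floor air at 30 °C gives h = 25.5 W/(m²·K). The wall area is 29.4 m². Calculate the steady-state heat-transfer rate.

Q ≈ 1050 W

Treating each layer as a thermal resistance in series:
R_inner film = 1/(h_i·A) = 1/(15.8×29.4) = 0.002153 K/W
R_carbon steel = L/(kA) = 0.0006/(43.6×29.4) = 4.681×10^-7 K/W
R_perlite board = L/(kA) = 0.17/(0.0479×29.4) = 0.1207 K/W
R_stainless steel = L/(kA) = 0.0056/(17×29.4) = 1.12×10^-5 K/W
R_outer film = 1/(h_o·A) = 1/(25.5×29.4) = 0.001334 K/W
R_total = 0.1242 K/W
Q = ΔT / R_total = 130 / 0.1242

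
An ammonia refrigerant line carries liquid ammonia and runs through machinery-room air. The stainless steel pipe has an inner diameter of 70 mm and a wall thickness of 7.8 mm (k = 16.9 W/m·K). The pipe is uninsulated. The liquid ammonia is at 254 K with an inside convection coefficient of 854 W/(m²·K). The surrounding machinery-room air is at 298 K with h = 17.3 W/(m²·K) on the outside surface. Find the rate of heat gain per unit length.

Cylindrical conduction, so R = ln(r₂/r₁)/(2πkL) per layer, in series:
R_inner film = 1/(h_i·2πr₁L) = 1/(854×2π×0.035×1) = 0.005325 K/W
R_stainless steel pipe wall = ln(42.8/35)/(2π×16.9×1) = 0.001895 K/W
R_outer film = 1/(h_o·2πr_oL) = 1/(17.3×2π×0.0428×1) = 0.2149 K/W
R_total = 0.2222 K/W
Q = ΔT/R_total = 44/0.2222

q′ ≈ 198 W/m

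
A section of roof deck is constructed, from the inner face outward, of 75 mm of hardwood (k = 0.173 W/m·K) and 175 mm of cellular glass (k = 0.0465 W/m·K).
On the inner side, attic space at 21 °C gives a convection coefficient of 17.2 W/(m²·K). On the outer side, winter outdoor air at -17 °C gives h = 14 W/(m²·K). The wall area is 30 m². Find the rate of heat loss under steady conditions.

Model the wall as resistances in series:
R_inner film = 1/(h_i·A) = 1/(17.2×30) = 0.001938 K/W
R_hardwood = L/(kA) = 0.075/(0.173×30) = 0.01445 K/W
R_cellular glass = L/(kA) = 0.175/(0.0465×30) = 0.1254 K/W
R_outer film = 1/(h_o·A) = 1/(14×30) = 0.002381 K/W
R_total = 0.1442 K/W
Q = ΔT / R_total = 38 / 0.1442

Q ≈ 263 W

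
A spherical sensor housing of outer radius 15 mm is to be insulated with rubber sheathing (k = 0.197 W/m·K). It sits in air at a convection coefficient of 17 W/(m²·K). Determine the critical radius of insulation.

r_cr ≈ 23.2 mm

For a sphere r_cr = 2k/h = 2×0.197/17
r_cr = 23.2 mm; since the bare radius (15 mm) is below r_cr, adding a thin layer of insulation will *increase* heat loss.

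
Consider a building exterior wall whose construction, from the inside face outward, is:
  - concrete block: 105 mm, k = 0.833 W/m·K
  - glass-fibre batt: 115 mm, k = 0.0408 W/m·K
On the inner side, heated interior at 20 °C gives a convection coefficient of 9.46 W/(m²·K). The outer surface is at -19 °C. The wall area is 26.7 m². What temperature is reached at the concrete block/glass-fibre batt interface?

T ≈ 17 °C

Using the resistance-network approach (series):
R_inner film = 1/(h_i·A) = 1/(9.46×26.7) = 0.003959 K/W
R_concrete block = L/(kA) = 0.105/(0.833×26.7) = 0.004721 K/W
R_glass-fibre batt = L/(kA) = 0.115/(0.0408×26.7) = 0.1056 K/W
R_total = 0.1142 K/W;  Q = ΔT/R_total = 39/0.1142 = 341.4 W
T_interface = T_inner − Q·ΣR(inner→interface) = 20 − 341×0.00868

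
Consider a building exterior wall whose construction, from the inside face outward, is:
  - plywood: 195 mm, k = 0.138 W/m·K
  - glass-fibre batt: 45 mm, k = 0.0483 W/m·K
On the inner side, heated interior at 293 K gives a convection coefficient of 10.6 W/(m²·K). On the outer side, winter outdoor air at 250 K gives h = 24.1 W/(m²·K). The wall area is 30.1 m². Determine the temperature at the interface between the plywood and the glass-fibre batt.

T ≈ 267 K

Treating each layer as a thermal resistance in series:
R_inner film = 1/(h_i·A) = 1/(10.6×30.1) = 0.003134 K/W
R_plywood = L/(kA) = 0.195/(0.138×30.1) = 0.04694 K/W
R_glass-fibre batt = L/(kA) = 0.045/(0.0483×30.1) = 0.03095 K/W
R_outer film = 1/(h_o·A) = 1/(24.1×30.1) = 0.001379 K/W
R_total = 0.08241 K/W;  Q = ΔT/R_total = 43/0.08241 = 521.8 W
T_interface = T_inner − Q·ΣR(inner→interface) = 293 − 522×0.05008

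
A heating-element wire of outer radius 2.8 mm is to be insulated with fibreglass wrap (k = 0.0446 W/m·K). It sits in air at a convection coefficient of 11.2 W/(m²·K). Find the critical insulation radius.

For a cylinder r_cr = k/h = 0.0446/11.2
r_cr = 3.98 mm; since the bare radius (2.8 mm) is below r_cr, adding a thin layer of insulation will *increase* heat loss.

r_cr ≈ 3.98 mm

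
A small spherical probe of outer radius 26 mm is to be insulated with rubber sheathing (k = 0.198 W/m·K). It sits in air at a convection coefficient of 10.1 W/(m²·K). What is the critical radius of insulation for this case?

r_cr ≈ 39.2 mm

For a sphere r_cr = 2k/h = 2×0.198/10.1
r_cr = 39.2 mm; since the bare radius (26 mm) is below r_cr, adding a thin layer of insulation will *increase* heat loss.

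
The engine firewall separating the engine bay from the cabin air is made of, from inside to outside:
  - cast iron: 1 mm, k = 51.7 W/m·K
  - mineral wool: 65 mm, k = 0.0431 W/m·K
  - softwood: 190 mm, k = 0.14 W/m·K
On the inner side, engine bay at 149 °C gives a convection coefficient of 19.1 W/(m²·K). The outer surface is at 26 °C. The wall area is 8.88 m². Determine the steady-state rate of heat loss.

Treating each layer as a thermal resistance in series:
R_inner film = 1/(h_i·A) = 1/(19.1×8.88) = 0.005896 K/W
R_cast iron = L/(kA) = 0.001/(51.7×8.88) = 2.178×10^-6 K/W
R_mineral wool = L/(kA) = 0.065/(0.0431×8.88) = 0.1698 K/W
R_softwood = L/(kA) = 0.19/(0.14×8.88) = 0.1528 K/W
R_total = 0.3286 K/W
Q = ΔT / R_total = 123 / 0.3286

Q ≈ 374 W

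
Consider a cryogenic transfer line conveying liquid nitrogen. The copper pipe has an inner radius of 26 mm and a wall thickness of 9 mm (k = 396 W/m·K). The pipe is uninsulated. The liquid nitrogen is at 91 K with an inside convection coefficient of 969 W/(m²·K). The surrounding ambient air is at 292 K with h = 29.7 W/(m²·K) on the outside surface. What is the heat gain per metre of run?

q′ ≈ 1260 W/m

For a radial system each layer contributes R = ln(r_out/r_in)/(2πkL); films add R = 1/(hA).
R_inner film = 1/(h_i·2πr₁L) = 1/(969×2π×0.026×1) = 0.006317 K/W
R_copper pipe wall = ln(35/26)/(2π×396×1) = 1.195×10^-4 K/W
R_outer film = 1/(h_o·2πr_oL) = 1/(29.7×2π×0.035×1) = 0.1531 K/W
R_total = 0.1595 K/W
Q = ΔT/R_total = 201/0.1595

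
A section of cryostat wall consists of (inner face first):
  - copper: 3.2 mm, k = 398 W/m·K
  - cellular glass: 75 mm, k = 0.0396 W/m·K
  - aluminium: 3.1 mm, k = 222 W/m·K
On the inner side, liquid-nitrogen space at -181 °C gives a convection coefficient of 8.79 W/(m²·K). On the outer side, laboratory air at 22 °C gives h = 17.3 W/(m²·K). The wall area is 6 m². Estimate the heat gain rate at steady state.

Treating each layer as a thermal resistance in series:
R_inner film = 1/(h_i·A) = 1/(8.79×6) = 0.01896 K/W
R_copper = L/(kA) = 0.0032/(398×6) = 1.34×10^-6 K/W
R_cellular glass = L/(kA) = 0.075/(0.0396×6) = 0.3157 K/W
R_aluminium = L/(kA) = 0.0031/(222×6) = 2.327×10^-6 K/W
R_outer film = 1/(h_o·A) = 1/(17.3×6) = 0.009634 K/W
R_total = 0.3443 K/W
Q = ΔT / R_total = 203 / 0.3443

Q ≈ 590 W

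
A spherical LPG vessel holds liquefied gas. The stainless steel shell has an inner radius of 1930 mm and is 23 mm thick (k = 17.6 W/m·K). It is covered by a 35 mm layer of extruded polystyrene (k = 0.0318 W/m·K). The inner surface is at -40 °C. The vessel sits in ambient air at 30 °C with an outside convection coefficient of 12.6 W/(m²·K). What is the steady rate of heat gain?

Each spherical layer contributes R = (1/r_i − 1/r_o)/(4πk):
R_stainless steel shell = (1/1.93 − 1/1.953)/(4π×17.6) = 2.759×10^-5 K/W
R_extruded polystyrene = (1/1.953 − 1/1.988)/(4π×0.0318) = 0.02256 K/W
R_outer film = 1/(h·4πr_o²) = 1/(12.6×4π×1.988²) = 0.001598 K/W
R_total = 0.02418 K/W
Q = ΔT/R_total = 70/0.02418

Q ≈ 2890 W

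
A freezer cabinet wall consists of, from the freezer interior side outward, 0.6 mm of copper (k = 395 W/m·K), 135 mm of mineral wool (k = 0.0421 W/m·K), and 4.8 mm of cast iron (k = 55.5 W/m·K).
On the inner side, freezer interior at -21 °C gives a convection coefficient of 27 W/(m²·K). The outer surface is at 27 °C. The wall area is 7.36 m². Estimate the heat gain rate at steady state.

Q ≈ 109 W

Series thermal resistances:
R_inner film = 1/(h_i·A) = 1/(27×7.36) = 0.005032 K/W
R_copper = L/(kA) = 0.0006/(395×7.36) = 2.064×10^-7 K/W
R_mineral wool = L/(kA) = 0.135/(0.0421×7.36) = 0.4357 K/W
R_cast iron = L/(kA) = 0.0048/(55.5×7.36) = 1.175×10^-5 K/W
R_total = 0.4407 K/W
Q = ΔT / R_total = 48 / 0.4407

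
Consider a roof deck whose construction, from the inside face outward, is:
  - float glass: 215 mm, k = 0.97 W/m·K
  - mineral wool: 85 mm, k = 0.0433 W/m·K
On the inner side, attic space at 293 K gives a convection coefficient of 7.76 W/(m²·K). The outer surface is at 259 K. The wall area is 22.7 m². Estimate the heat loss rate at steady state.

Model the wall as resistances in series:
R_inner film = 1/(h_i·A) = 1/(7.76×22.7) = 0.005677 K/W
R_float glass = L/(kA) = 0.215/(0.97×22.7) = 0.009764 K/W
R_mineral wool = L/(kA) = 0.085/(0.0433×22.7) = 0.08648 K/W
R_total = 0.1019 K/W
Q = ΔT / R_total = 34 / 0.1019

Q ≈ 334 W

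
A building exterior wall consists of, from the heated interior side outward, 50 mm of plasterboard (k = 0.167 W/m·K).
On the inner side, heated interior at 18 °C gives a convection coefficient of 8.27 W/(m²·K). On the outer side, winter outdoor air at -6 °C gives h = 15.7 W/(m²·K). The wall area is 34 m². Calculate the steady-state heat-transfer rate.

Q ≈ 1690 W

Treating each layer as a thermal resistance in series:
R_inner film = 1/(h_i·A) = 1/(8.27×34) = 0.003556 K/W
R_plasterboard = L/(kA) = 0.05/(0.167×34) = 0.008806 K/W
R_outer film = 1/(h_o·A) = 1/(15.7×34) = 0.001873 K/W
R_total = 0.01424 K/W
Q = ΔT / R_total = 24 / 0.01424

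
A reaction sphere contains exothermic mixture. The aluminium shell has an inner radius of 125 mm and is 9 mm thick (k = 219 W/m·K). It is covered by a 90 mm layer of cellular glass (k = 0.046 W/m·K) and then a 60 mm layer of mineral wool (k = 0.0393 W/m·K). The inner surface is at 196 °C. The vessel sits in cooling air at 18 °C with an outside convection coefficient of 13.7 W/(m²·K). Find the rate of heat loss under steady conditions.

Q ≈ 24.8 W

Radial (spherical) resistances in series:
R_aluminium shell = (1/0.125 − 1/0.134)/(4π×219) = 1.952×10^-4 K/W
R_cellular glass = (1/0.134 − 1/0.224)/(4π×0.046) = 5.187 K/W
R_mineral wool = (1/0.224 − 1/0.284)/(4π×0.0393) = 1.91 K/W
R_outer film = 1/(h·4πr_o²) = 1/(13.7×4π×0.284²) = 0.07202 K/W
R_total = 7.169 K/W
Q = ΔT/R_total = 178/7.169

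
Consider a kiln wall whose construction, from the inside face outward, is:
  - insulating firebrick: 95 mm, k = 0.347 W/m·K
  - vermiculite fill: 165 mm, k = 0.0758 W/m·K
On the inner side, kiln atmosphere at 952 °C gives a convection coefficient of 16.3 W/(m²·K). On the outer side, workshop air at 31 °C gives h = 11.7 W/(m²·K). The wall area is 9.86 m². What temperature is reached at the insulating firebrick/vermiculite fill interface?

Thermal resistances in series:
R_inner film = 1/(h_i·A) = 1/(16.3×9.86) = 0.006222 K/W
R_insulating firebrick = L/(kA) = 0.095/(0.347×9.86) = 0.02777 K/W
R_vermiculite fill = L/(kA) = 0.165/(0.0758×9.86) = 0.2208 K/W
R_outer film = 1/(h_o·A) = 1/(11.7×9.86) = 0.008668 K/W
R_total = 0.2634 K/W;  Q = ΔT/R_total = 921/0.2634 = 3496 W
T_interface = T_inner − Q·ΣR(inner→interface) = 952 − 3500×0.03399

T ≈ 833 °C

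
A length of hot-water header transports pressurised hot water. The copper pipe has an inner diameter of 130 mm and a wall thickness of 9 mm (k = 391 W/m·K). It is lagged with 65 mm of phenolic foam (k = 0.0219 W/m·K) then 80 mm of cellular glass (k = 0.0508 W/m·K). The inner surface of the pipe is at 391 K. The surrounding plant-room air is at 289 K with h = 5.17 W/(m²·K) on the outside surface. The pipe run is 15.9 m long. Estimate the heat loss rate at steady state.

Treating each annulus and film as a series resistance:
R_copper pipe wall = ln(74/65)/(2π×391×15.9) = 3.32×10^-6 K/W
R_phenolic foam = ln(139/74)/(2π×0.0219×15.9) = 0.2881 K/W
R_cellular glass = ln(219/139)/(2π×0.0508×15.9) = 0.08957 K/W
R_outer film = 1/(h_o·2πr_oL) = 1/(5.17×2π×0.219×15.9) = 0.008841 K/W
R_total = 0.3866 K/W
Q = ΔT/R_total = 102/0.3866

Q ≈ 264 W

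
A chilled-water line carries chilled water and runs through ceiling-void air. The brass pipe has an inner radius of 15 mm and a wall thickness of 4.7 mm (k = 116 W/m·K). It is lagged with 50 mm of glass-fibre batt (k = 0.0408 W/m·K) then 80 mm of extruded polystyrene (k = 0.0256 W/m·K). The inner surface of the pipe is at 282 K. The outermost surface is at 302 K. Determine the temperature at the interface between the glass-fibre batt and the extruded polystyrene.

T ≈ 292 K

Cylindrical conduction, so R = ln(r₂/r₁)/(2πkL) per layer, in series:
R_brass pipe wall = ln(19.7/15)/(2π×116×1) = 3.74×10^-4 K/W
R_glass-fibre batt = ln(69.7/19.7)/(2π×0.0408×1) = 4.929 K/W
R_extruded polystyrene = ln(149.7/69.7)/(2π×0.0256×1) = 4.752 K/W
R_total = 9.682 K/W
Q = ΔT/R_total = 20/9.682
Q = 2.07 W/m
T_interface = T_inner + Q·ΣR(inner→interface) = 282 + 2.07×4.929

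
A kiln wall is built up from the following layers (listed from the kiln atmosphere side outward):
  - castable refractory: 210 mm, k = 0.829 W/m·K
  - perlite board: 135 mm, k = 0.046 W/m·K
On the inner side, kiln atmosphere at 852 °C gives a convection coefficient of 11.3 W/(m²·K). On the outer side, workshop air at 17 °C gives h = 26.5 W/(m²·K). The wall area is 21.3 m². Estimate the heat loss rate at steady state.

Q ≈ 5370 W

Thermal resistances in series:
R_inner film = 1/(h_i·A) = 1/(11.3×21.3) = 0.004155 K/W
R_castable refractory = L/(kA) = 0.21/(0.829×21.3) = 0.01189 K/W
R_perlite board = L/(kA) = 0.135/(0.046×21.3) = 0.1378 K/W
R_outer film = 1/(h_o·A) = 1/(26.5×21.3) = 0.001772 K/W
R_total = 0.1556 K/W
Q = ΔT / R_total = 835 / 0.1556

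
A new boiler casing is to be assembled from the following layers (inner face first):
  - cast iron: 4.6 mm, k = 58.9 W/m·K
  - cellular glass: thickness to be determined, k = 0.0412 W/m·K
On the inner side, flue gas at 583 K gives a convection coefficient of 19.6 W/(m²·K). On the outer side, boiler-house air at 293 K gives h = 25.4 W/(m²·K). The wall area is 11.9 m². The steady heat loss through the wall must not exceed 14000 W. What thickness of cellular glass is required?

L ≈ 6.43 mm

Model the wall as resistances in series:
R_inner film = 1/(h_i·A) = 1/(19.6×11.9) = 0.004287 K/W
R_cast iron = L/(kA) = 0.0046/(58.9×11.9) = 6.563×10^-6 K/W
R_outer film = 1/(h_o·A) = 1/(25.4×11.9) = 0.003308 K/W
Sum of the known resistances R_other = 0.007602 K/W
Required total resistance R_tot = ΔT/Q_allow = 290/14000 = 0.02071 K/W
R_cellular glass = R_tot − R_other = 0.01311 K/W
L = R·k·A = 0.01311×0.0412×11.9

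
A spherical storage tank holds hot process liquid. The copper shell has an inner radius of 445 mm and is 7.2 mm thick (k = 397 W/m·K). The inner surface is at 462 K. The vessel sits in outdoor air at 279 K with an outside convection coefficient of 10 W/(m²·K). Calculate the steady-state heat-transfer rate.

Q ≈ 4700 W

Spherical conduction: R = (1/r_in − 1/r_out)/(4πk) per layer; series-sum.
R_copper shell = (1/0.445 − 1/0.4522)/(4π×397) = 7.172×10^-6 K/W
R_outer film = 1/(h·4πr_o²) = 1/(10×4π×0.4522²) = 0.03892 K/W
R_total = 0.03892 K/W
Q = ΔT/R_total = 183/0.03892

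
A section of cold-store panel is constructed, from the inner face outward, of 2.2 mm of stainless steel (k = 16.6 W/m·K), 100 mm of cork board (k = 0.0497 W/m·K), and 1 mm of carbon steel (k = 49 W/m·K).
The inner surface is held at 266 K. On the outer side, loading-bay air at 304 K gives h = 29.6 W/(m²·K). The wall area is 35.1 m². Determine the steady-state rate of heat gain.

Q ≈ 652 W

Series thermal resistances:
R_stainless steel = L/(kA) = 0.0022/(16.6×35.1) = 3.776×10^-6 K/W
R_cork board = L/(kA) = 0.1/(0.0497×35.1) = 0.05732 K/W
R_carbon steel = L/(kA) = 0.001/(49×35.1) = 5.814×10^-7 K/W
R_outer film = 1/(h_o·A) = 1/(29.6×35.1) = 9.625×10^-4 K/W
R_total = 0.05829 K/W
Q = ΔT / R_total = 38 / 0.05829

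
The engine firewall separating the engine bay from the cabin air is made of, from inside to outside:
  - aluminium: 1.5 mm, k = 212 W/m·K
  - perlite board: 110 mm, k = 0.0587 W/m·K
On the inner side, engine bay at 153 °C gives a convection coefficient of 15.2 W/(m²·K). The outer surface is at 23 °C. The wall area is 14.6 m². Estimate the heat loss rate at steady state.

Q ≈ 978 W

Thermal resistances in series:
R_inner film = 1/(h_i·A) = 1/(15.2×14.6) = 0.004506 K/W
R_aluminium = L/(kA) = 0.0015/(212×14.6) = 4.846×10^-7 K/W
R_perlite board = L/(kA) = 0.11/(0.0587×14.6) = 0.1284 K/W
R_total = 0.1329 K/W
Q = ΔT / R_total = 130 / 0.1329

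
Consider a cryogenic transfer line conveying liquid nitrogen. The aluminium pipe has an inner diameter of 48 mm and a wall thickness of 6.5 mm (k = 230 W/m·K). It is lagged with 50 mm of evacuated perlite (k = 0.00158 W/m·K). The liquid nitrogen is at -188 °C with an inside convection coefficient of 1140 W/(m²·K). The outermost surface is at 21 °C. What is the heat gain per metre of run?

Per-layer cylindrical resistances, series-summed:
R_inner film = 1/(h_i·2πr₁L) = 1/(1140×2π×0.024×1) = 0.005817 K/W
R_aluminium pipe wall = ln(30.5/24)/(2π×230×1) = 1.658×10^-4 K/W
R_evacuated perlite = ln(80.5/30.5)/(2π×0.00158×1) = 97.76 K/W
R_total = 97.77 K/W
Q = ΔT/R_total = 209/97.77

q′ ≈ 2.14 W/m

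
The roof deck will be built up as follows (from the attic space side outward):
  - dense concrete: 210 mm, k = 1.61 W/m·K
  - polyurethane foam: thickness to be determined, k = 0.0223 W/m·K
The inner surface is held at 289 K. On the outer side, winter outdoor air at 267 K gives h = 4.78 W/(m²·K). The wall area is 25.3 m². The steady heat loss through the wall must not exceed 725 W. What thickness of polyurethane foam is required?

L ≈ 9.55 mm

Thermal resistances in series:
R_dense concrete = L/(kA) = 0.21/(1.61×25.3) = 0.005156 K/W
R_outer film = 1/(h_o·A) = 1/(4.78×25.3) = 0.008269 K/W
Sum of the known resistances R_other = 0.01342 K/W
Required total resistance R_tot = ΔT/Q_allow = 22/725 = 0.03034 K/W
R_polyurethane foam = R_tot − R_other = 0.01692 K/W
L = R·k·A = 0.01692×0.0223×25.3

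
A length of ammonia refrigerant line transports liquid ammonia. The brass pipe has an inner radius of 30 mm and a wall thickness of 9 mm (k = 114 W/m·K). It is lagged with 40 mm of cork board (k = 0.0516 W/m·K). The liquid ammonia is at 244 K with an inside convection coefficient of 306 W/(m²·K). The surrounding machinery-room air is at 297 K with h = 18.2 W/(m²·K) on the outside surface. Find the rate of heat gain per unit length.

For a radial system each layer contributes R = ln(r_out/r_in)/(2πkL); films add R = 1/(hA).
R_inner film = 1/(h_i·2πr₁L) = 1/(306×2π×0.03×1) = 0.01734 K/W
R_brass pipe wall = ln(39/30)/(2π×114×1) = 3.663×10^-4 K/W
R_cork board = ln(79/39)/(2π×0.0516×1) = 2.177 K/W
R_outer film = 1/(h_o·2πr_oL) = 1/(18.2×2π×0.079×1) = 0.1107 K/W
R_total = 2.306 K/W
Q = ΔT/R_total = 53/2.306

q′ ≈ 23 W/m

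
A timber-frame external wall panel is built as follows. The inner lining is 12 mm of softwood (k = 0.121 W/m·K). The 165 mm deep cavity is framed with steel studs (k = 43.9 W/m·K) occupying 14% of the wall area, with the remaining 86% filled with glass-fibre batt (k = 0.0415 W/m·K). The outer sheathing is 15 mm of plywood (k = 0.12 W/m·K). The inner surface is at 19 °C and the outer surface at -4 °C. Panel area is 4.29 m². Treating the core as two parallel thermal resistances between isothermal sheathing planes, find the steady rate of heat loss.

Sheathing layers in series; stud and cavity paths in parallel between them.
R_inner = 0.012/(0.121×4.29) = 0.02312 K/W
R_stud  = 0.165/(43.9×0.14×4.29) = 0.006258 K/W
R_cav   = 0.165/(0.0415×0.86×4.29) = 1.078 K/W
1/R_core = 1/R_stud + 1/R_cav → R_core = 0.006222 K/W
R_outer = 0.015/(0.12×4.29) = 0.02914 K/W
R_total = 0.05848 K/W
Q = ΔT/R_total = 23/0.05848

Q ≈ 393 W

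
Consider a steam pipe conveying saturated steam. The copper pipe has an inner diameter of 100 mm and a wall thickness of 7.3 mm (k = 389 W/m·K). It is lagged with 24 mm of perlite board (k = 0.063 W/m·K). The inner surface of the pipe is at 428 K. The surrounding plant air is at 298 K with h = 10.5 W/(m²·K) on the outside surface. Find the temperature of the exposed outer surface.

Cylindrical conduction, so R = ln(r₂/r₁)/(2πkL) per layer, in series:
R_copper pipe wall = ln(57.3/50)/(2π×389×1) = 5.576×10^-5 K/W
R_perlite board = ln(81.3/57.3)/(2π×0.063×1) = 0.8838 K/W
R_outer film = 1/(h_o·2πr_oL) = 1/(10.5×2π×0.0813×1) = 0.1864 K/W
R_total = 1.07 K/W
Q = ΔT/R_total = 130/1.07
Q = 121 W/m
T_interface = T_inner − Q·ΣR(inner→interface) = 428 − 121×0.8839

T ≈ 321 K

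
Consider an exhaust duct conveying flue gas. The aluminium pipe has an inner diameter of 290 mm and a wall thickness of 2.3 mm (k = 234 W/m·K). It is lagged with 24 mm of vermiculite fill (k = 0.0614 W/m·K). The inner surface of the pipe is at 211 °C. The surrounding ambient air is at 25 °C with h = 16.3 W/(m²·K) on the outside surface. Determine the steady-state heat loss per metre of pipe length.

q′ ≈ 415 W/m

For a radial system each layer contributes R = ln(r_out/r_in)/(2πkL); films add R = 1/(hA).
R_aluminium pipe wall = ln(147.3/145)/(2π×234×1) = 1.07×10^-5 K/W
R_vermiculite fill = ln(171.3/147.3)/(2π×0.0614×1) = 0.3913 K/W
R_outer film = 1/(h_o·2πr_oL) = 1/(16.3×2π×0.1713×1) = 0.057 K/W
R_total = 0.4483 K/W
Q = ΔT/R_total = 186/0.4483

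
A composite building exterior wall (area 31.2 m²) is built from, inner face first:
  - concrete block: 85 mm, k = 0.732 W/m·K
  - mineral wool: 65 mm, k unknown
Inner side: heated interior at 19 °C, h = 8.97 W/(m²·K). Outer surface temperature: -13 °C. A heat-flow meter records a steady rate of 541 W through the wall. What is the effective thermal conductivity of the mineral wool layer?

Thermal resistances in series:
R_inner film = 1/(h_i·A) = 1/(8.97×31.2) = 0.003573 K/W
R_concrete block = L/(kA) = 0.085/(0.732×31.2) = 0.003722 K/W
Sum of known resistances R_other = 0.007295 K/W
Total R = ΔT/Q = 32/541 = 0.05915 K/W
R_mineral wool = R_total − R_other = 0.05185 K/W
k = L/(R·A) = 0.065/(0.05185×31.2)

k ≈ 0.0402 W/(m·K)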